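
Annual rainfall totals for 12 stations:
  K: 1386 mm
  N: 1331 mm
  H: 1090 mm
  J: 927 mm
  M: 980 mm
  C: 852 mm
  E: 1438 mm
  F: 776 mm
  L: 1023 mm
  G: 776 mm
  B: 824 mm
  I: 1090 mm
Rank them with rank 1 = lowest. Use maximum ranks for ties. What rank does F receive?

2

Sorted (ascending): 776, 776, 824, 852, 927, 980, 1023, 1090, 1090, 1331, 1386, 1438
The 2 values of 776 occupy positions 1–2 → each gets rank 2.
The 2 values of 1090 occupy positions 8–9 → each gets rank 9.
F has value 776 mm → rank 2.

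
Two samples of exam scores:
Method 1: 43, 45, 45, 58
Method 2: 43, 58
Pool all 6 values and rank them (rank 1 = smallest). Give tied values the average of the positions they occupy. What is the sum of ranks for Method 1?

14

Sorted (ascending): 43, 43, 45, 45, 58, 58
The 2 values of 43 occupy positions 1–2 → average rank (1+2)/2 = 1.5.
The 2 values of 45 occupy positions 3–4 → average rank (3+4)/2 = 3.5.
The 2 values of 58 occupy positions 5–6 → average rank (5+6)/2 = 5.5.
Method 1 values → pooled ranks: 43→1.5, 45→3.5, 45→3.5, 58→5.5
Rank sum = 1.5 + 3.5 + 3.5 + 5.5 = 14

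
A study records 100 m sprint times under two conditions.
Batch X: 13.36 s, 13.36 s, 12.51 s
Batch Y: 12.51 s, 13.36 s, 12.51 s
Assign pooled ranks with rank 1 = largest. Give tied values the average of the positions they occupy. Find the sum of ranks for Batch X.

Sorted (descending): 13.36, 13.36, 13.36, 12.51, 12.51, 12.51
The 3 values of 13.36 occupy positions 1–3 → average rank 2.
The 3 values of 12.51 occupy positions 4–6 → average rank 5.
Batch X values → pooled ranks: 13.36→2, 13.36→2, 12.51→5
Rank sum = 2 + 2 + 5 = 9

9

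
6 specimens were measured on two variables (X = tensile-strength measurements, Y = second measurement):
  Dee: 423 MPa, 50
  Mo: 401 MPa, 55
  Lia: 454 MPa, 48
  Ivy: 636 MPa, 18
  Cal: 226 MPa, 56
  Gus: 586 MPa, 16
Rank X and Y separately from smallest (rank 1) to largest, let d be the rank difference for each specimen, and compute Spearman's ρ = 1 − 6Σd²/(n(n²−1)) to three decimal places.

Ranks of variable 1: 3, 2, 4, 6, 1, 5
Ranks of variable 2: 4, 5, 3, 2, 6, 1
d = r₁ − r₂: -1, -3, 1, 4, -5, 4
d²: 1, 9, 1, 16, 25, 16; Σd² = 68
ρ = 1 − 6·68/(6·35) = 1 − 408/210 = -0.943

-0.943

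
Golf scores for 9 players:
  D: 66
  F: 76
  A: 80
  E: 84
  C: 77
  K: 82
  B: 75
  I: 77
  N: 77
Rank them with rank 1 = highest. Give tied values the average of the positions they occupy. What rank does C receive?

Sorted (descending): 84, 82, 80, 77, 77, 77, 76, 75, 66
The 3 values of 77 occupy positions 4–6 → average rank 5.
C has value 77 → rank 5.

5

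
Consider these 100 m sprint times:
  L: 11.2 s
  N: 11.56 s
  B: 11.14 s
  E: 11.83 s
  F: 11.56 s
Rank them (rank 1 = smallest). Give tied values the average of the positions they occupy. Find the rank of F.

Sorted (ascending): 11.14, 11.2, 11.56, 11.56, 11.83
The 2 values of 11.56 occupy positions 3–4 → average rank (3+4)/2 = 3.5.
F has value 11.56 s → rank 3.5.

3.5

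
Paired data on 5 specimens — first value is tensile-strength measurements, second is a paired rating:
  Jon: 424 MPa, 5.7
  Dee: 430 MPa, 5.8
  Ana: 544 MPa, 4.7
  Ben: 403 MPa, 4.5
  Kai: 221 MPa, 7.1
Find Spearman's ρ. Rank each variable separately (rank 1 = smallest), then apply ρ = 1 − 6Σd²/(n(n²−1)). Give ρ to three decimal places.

-0.300

Ranks of variable 1: 3, 4, 5, 2, 1
Ranks of variable 2: 3, 4, 2, 1, 5
d = r₁ − r₂: 0, 0, 3, 1, -4
d²: 0, 0, 9, 1, 16; Σd² = 26
ρ = 1 − 6·26/(5·24) = 1 − 156/120 = -0.300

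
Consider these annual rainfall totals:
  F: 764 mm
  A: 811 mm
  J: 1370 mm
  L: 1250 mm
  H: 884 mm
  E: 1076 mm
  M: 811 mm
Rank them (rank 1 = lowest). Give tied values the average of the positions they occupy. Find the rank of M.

2.5

Sorted (ascending): 764, 811, 811, 884, 1076, 1250, 1370
The 2 values of 811 occupy positions 2–3 → average rank (2+3)/2 = 2.5.
M has value 811 mm → rank 2.5.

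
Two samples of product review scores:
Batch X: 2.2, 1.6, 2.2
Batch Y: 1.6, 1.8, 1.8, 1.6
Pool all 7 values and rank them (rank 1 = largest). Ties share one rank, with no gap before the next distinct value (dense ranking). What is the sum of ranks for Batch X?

5

Sorted (descending): 2.2, 2.2, 1.8, 1.8, 1.6, 1.6, 1.6
The 2 values of 2.2 share dense rank 1.
The 2 values of 1.8 share dense rank 2.
The 3 values of 1.6 share dense rank 3.
Batch X values → pooled ranks: 2.2→1, 1.6→3, 2.2→1
Rank sum = 1 + 3 + 1 = 5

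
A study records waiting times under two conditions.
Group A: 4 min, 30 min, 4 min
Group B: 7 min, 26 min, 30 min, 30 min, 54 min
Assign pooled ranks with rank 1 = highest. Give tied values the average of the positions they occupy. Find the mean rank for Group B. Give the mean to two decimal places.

3.60

Sorted (descending): 54, 30, 30, 30, 26, 7, 4, 4
The 3 values of 30 occupy positions 2–4 → average rank 3.
The 2 values of 4 occupy positions 7–8 → average rank (7+8)/2 = 7.5.
Group B values → pooled ranks: 7→6, 26→5, 30→3, 30→3, 54→1
Mean rank = (6 + 5 + 3 + 3 + 1) / 5 = 3.60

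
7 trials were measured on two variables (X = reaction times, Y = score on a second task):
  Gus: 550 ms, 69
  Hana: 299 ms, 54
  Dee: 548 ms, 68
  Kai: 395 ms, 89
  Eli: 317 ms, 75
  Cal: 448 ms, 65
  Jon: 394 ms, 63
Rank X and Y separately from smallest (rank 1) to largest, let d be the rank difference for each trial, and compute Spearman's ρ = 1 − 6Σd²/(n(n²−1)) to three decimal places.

Ranks of variable 1: 7, 1, 6, 4, 2, 5, 3
Ranks of variable 2: 5, 1, 4, 7, 6, 3, 2
d = r₁ − r₂: 2, 0, 2, -3, -4, 2, 1
d²: 4, 0, 4, 9, 16, 4, 1; Σd² = 38
ρ = 1 − 6·38/(7·48) = 1 − 228/336 = 0.321

0.321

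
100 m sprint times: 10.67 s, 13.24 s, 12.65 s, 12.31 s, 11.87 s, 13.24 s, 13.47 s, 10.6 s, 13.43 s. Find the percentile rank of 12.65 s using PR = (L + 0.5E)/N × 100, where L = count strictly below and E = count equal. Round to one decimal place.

N = 9.
Strictly below 12.65: 4. Equal to 12.65: 1.
PR = (4 + 0.5·1)/9 × 100 = 50.0

50.0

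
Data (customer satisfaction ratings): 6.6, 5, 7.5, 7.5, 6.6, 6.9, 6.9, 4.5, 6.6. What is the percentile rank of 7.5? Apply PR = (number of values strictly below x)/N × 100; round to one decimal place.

N = 9.
Strictly below 7.5: 7. Equal to 7.5: 2.
PR = 7/9 × 100 = 77.8

77.8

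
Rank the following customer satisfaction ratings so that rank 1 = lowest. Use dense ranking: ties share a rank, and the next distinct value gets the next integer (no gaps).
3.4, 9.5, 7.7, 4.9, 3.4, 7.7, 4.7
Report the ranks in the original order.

Sorted (ascending): 3.4, 3.4, 4.7, 4.9, 7.7, 7.7, 9.5
The 2 values of 3.4 share dense rank 1.
The 2 values of 7.7 share dense rank 4.
Remaining distinct values take the next consecutive integers.

1, 5, 4, 3, 1, 4, 2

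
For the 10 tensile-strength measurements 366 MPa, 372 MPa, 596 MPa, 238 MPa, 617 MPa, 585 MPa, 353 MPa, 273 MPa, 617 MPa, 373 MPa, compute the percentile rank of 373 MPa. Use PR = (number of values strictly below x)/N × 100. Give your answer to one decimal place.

N = 10.
Strictly below 373: 5. Equal to 373: 1.
PR = 5/10 × 100 = 50.0

50.0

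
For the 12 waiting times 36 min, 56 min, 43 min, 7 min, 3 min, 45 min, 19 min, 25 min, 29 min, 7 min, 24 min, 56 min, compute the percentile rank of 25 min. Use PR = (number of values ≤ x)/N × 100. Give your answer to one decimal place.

50.0

N = 12.
Strictly below 25: 5. Equal to 25: 1.
PR = 6/12 × 100 = 50.0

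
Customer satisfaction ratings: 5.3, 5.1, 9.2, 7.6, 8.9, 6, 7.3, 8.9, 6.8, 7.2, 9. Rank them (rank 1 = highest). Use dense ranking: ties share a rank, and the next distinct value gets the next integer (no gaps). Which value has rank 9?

5.3

Sorted (descending): 9.2, 9, 8.9, 8.9, 7.6, 7.3, 7.2, 6.8, 6, 5.3, 5.1
The 2 values of 8.9 share dense rank 3.
Remaining distinct values take the next consecutive integers.
Rank 9 → value 5.3.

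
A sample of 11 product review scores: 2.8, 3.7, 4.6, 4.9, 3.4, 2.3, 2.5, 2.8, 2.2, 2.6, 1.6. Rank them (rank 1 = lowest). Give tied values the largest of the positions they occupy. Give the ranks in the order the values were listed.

7, 9, 10, 11, 8, 3, 4, 7, 2, 5, 1

Sorted (ascending): 1.6, 2.2, 2.3, 2.5, 2.6, 2.8, 2.8, 3.4, 3.7, 4.6, 4.9
The 2 values of 2.8 occupy positions 6–7 → each gets rank 7.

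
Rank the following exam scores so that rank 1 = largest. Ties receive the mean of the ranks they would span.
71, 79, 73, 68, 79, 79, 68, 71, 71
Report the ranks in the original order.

Sorted (descending): 79, 79, 79, 73, 71, 71, 71, 68, 68
The 3 values of 79 occupy positions 1–3 → average rank 2.
The 3 values of 71 occupy positions 5–7 → average rank 6.
The 2 values of 68 occupy positions 8–9 → average rank (8+9)/2 = 8.5.

6, 2, 4, 8.5, 2, 2, 8.5, 6, 6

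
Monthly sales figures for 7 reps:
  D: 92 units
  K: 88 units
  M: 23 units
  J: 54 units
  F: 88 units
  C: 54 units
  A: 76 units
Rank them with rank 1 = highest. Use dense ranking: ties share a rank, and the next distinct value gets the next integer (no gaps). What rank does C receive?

Sorted (descending): 92, 88, 88, 76, 54, 54, 23
The 2 values of 88 share dense rank 2.
The 2 values of 54 share dense rank 4.
Remaining distinct values take the next consecutive integers.
C has value 54 units → rank 4.

4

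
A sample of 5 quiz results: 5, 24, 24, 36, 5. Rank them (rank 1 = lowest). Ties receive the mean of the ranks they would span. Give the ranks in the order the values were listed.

1.5, 3.5, 3.5, 5, 1.5

Sorted (ascending): 5, 5, 24, 24, 36
The 2 values of 5 occupy positions 1–2 → average rank (1+2)/2 = 1.5.
The 2 values of 24 occupy positions 3–4 → average rank (3+4)/2 = 3.5.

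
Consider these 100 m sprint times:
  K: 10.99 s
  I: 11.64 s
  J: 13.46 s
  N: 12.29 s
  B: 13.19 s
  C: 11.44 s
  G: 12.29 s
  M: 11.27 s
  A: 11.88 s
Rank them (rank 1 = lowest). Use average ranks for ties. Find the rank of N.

6.5

Sorted (ascending): 10.99, 11.27, 11.44, 11.64, 11.88, 12.29, 12.29, 13.19, 13.46
The 2 values of 12.29 occupy positions 6–7 → average rank (6+7)/2 = 6.5.
N has value 12.29 s → rank 6.5.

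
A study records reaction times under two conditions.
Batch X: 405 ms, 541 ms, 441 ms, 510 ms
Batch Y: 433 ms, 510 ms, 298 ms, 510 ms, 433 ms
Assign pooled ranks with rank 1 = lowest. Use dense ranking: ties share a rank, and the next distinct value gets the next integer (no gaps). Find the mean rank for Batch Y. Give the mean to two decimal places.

Sorted (ascending): 298, 405, 433, 433, 441, 510, 510, 510, 541
The 2 values of 433 share dense rank 3.
The 3 values of 510 share dense rank 5.
Remaining distinct values take the next consecutive integers.
Batch Y values → pooled ranks: 433→3, 510→5, 298→1, 510→5, 433→3
Mean rank = (3 + 5 + 1 + 5 + 3) / 5 = 3.40

3.40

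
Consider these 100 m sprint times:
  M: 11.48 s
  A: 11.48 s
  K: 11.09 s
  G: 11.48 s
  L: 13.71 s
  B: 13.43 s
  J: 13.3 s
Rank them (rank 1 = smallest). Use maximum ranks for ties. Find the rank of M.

Sorted (ascending): 11.09, 11.48, 11.48, 11.48, 13.3, 13.43, 13.71
The 3 values of 11.48 occupy positions 2–4 → each gets rank 4.
M has value 11.48 s → rank 4.

4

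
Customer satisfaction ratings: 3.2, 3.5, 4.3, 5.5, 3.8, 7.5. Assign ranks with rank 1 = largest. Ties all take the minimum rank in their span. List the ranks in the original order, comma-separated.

6, 5, 3, 2, 4, 1

Sorted (descending): 7.5, 5.5, 4.3, 3.8, 3.5, 3.2
No ties — each value takes its position as its rank.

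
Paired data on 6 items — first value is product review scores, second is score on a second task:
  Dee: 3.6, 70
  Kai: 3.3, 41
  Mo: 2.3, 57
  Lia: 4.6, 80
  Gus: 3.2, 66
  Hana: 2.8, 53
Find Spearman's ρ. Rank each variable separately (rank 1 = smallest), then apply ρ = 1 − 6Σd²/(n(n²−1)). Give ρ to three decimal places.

Ranks of variable 1: 5, 4, 1, 6, 3, 2
Ranks of variable 2: 5, 1, 3, 6, 4, 2
d = r₁ − r₂: 0, 3, -2, 0, -1, 0
d²: 0, 9, 4, 0, 1, 0; Σd² = 14
ρ = 1 − 6·14/(6·35) = 1 − 84/210 = 0.600

0.600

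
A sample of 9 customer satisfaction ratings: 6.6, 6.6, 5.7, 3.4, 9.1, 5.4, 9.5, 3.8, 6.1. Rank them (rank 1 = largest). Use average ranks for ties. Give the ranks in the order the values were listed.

Sorted (descending): 9.5, 9.1, 6.6, 6.6, 6.1, 5.7, 5.4, 3.8, 3.4
The 2 values of 6.6 occupy positions 3–4 → average rank (3+4)/2 = 3.5.

3.5, 3.5, 6, 9, 2, 7, 1, 8, 5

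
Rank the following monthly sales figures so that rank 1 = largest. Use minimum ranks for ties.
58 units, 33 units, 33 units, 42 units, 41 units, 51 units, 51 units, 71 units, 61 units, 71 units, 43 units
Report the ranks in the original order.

Sorted (descending): 71, 71, 61, 58, 51, 51, 43, 42, 41, 33, 33
The 2 values of 71 occupy positions 1–2 → each gets rank 1.
The 2 values of 51 occupy positions 5–6 → each gets rank 5.
The 2 values of 33 occupy positions 10–11 → each gets rank 10.

4, 10, 10, 8, 9, 5, 5, 1, 3, 1, 7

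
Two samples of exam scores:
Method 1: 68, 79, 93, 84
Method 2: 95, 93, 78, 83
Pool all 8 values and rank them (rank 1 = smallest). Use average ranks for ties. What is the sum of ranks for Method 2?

Sorted (ascending): 68, 78, 79, 83, 84, 93, 93, 95
The 2 values of 93 occupy positions 6–7 → average rank (6+7)/2 = 6.5.
Method 2 values → pooled ranks: 95→8, 93→6.5, 78→2, 83→4
Rank sum = 8 + 6.5 + 2 + 4 = 20.5

20.5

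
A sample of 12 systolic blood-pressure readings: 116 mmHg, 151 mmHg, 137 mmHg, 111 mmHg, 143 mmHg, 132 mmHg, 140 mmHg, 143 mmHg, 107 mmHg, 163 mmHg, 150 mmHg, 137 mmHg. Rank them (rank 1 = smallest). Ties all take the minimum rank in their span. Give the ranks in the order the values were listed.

Sorted (ascending): 107, 111, 116, 132, 137, 137, 140, 143, 143, 150, 151, 163
The 2 values of 137 occupy positions 5–6 → each gets rank 5.
The 2 values of 143 occupy positions 8–9 → each gets rank 8.

3, 11, 5, 2, 8, 4, 7, 8, 1, 12, 10, 5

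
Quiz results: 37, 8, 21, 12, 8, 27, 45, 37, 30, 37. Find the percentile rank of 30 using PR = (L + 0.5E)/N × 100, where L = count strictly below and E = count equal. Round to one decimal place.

55.0

N = 10.
Strictly below 30: 5. Equal to 30: 1.
PR = (5 + 0.5·1)/10 × 100 = 55.0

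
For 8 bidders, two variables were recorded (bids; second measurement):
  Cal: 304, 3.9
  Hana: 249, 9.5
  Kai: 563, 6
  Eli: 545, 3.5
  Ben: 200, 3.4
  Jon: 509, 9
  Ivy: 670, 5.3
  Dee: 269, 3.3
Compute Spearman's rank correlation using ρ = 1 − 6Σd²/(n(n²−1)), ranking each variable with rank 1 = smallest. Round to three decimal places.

Ranks of variable 1: 4, 2, 7, 6, 1, 5, 8, 3
Ranks of variable 2: 4, 8, 6, 3, 2, 7, 5, 1
d = r₁ − r₂: 0, -6, 1, 3, -1, -2, 3, 2
d²: 0, 36, 1, 9, 1, 4, 9, 4; Σd² = 64
ρ = 1 − 6·64/(8·63) = 1 − 384/504 = 0.238

0.238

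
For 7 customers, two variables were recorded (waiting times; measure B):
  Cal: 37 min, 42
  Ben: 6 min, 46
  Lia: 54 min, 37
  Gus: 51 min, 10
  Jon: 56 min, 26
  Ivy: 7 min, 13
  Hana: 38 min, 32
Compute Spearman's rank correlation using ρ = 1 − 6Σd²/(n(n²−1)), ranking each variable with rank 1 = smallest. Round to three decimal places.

-0.393

Ranks of variable 1: 3, 1, 6, 5, 7, 2, 4
Ranks of variable 2: 6, 7, 5, 1, 3, 2, 4
d = r₁ − r₂: -3, -6, 1, 4, 4, 0, 0
d²: 9, 36, 1, 16, 16, 0, 0; Σd² = 78
ρ = 1 − 6·78/(7·48) = 1 − 468/336 = -0.393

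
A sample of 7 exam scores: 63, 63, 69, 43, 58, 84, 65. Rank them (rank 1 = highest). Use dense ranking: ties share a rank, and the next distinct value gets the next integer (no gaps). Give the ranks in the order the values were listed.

4, 4, 2, 6, 5, 1, 3

Sorted (descending): 84, 69, 65, 63, 63, 58, 43
The 2 values of 63 share dense rank 4.
Remaining distinct values take the next consecutive integers.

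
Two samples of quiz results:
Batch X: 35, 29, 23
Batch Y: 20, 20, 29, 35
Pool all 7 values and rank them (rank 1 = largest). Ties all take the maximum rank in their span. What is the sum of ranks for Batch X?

Sorted (descending): 35, 35, 29, 29, 23, 20, 20
The 2 values of 35 occupy positions 1–2 → each gets rank 2.
The 2 values of 29 occupy positions 3–4 → each gets rank 4.
The 2 values of 20 occupy positions 6–7 → each gets rank 7.
Batch X values → pooled ranks: 35→2, 29→4, 23→5
Rank sum = 2 + 4 + 5 = 11

11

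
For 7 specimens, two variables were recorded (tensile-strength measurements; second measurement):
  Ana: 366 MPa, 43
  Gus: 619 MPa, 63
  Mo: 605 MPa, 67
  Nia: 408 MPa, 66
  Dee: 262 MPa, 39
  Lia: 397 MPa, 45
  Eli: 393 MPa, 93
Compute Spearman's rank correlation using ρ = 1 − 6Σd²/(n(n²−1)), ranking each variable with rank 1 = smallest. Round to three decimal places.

Ranks of variable 1: 2, 7, 6, 5, 1, 4, 3
Ranks of variable 2: 2, 4, 6, 5, 1, 3, 7
d = r₁ − r₂: 0, 3, 0, 0, 0, 1, -4
d²: 0, 9, 0, 0, 0, 1, 16; Σd² = 26
ρ = 1 − 6·26/(7·48) = 1 − 156/336 = 0.536

0.536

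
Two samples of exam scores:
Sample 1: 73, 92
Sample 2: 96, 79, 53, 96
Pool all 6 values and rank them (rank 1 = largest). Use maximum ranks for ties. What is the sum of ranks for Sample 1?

8

Sorted (descending): 96, 96, 92, 79, 73, 53
The 2 values of 96 occupy positions 1–2 → each gets rank 2.
Sample 1 values → pooled ranks: 73→5, 92→3
Rank sum = 5 + 3 = 8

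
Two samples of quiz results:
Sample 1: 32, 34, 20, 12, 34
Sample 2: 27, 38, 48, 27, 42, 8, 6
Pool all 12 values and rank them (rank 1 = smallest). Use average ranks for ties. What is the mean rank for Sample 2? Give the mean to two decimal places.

Sorted (ascending): 6, 8, 12, 20, 27, 27, 32, 34, 34, 38, 42, 48
The 2 values of 27 occupy positions 5–6 → average rank (5+6)/2 = 5.5.
The 2 values of 34 occupy positions 8–9 → average rank (8+9)/2 = 8.5.
Sample 2 values → pooled ranks: 27→5.5, 38→10, 48→12, 27→5.5, 42→11, 8→2, 6→1
Mean rank = (5.5 + 10 + 12 + 5.5 + 11 + 2 + 1) / 7 = 6.71

6.71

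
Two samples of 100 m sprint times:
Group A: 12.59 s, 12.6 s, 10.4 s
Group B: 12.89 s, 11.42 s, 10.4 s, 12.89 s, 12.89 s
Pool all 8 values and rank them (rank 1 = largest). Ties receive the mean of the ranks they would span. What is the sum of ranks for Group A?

16.5

Sorted (descending): 12.89, 12.89, 12.89, 12.6, 12.59, 11.42, 10.4, 10.4
The 3 values of 12.89 occupy positions 1–3 → average rank 2.
The 2 values of 10.4 occupy positions 7–8 → average rank (7+8)/2 = 7.5.
Group A values → pooled ranks: 12.59→5, 12.6→4, 10.4→7.5
Rank sum = 5 + 4 + 7.5 = 16.5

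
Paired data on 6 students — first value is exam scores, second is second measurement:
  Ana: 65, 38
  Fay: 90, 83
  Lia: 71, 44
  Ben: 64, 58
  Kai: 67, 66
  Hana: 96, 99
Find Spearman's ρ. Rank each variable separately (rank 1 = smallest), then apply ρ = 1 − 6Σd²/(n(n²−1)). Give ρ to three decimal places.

Ranks of variable 1: 2, 5, 4, 1, 3, 6
Ranks of variable 2: 1, 5, 2, 3, 4, 6
d = r₁ − r₂: 1, 0, 2, -2, -1, 0
d²: 1, 0, 4, 4, 1, 0; Σd² = 10
ρ = 1 − 6·10/(6·35) = 1 − 60/210 = 0.714

0.714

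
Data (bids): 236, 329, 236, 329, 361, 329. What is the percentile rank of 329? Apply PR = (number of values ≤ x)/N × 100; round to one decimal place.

83.3

N = 6.
Strictly below 329: 2. Equal to 329: 3.
PR = 5/6 × 100 = 83.3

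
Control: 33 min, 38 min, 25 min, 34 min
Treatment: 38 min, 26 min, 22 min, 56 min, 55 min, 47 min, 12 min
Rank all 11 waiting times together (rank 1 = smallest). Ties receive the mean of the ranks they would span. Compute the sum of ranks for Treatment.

44.5

Sorted (ascending): 12, 22, 25, 26, 33, 34, 38, 38, 47, 55, 56
The 2 values of 38 occupy positions 7–8 → average rank (7+8)/2 = 7.5.
Treatment values → pooled ranks: 38→7.5, 26→4, 22→2, 56→11, 55→10, 47→9, 12→1
Rank sum = 7.5 + 4 + 2 + 11 + 10 + 9 + 1 = 44.5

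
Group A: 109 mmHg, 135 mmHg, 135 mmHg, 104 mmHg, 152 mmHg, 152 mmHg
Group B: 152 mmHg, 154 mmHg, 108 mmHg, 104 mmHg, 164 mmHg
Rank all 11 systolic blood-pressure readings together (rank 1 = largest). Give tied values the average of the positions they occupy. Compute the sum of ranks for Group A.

39.5

Sorted (descending): 164, 154, 152, 152, 152, 135, 135, 109, 108, 104, 104
The 3 values of 152 occupy positions 3–5 → average rank 4.
The 2 values of 135 occupy positions 6–7 → average rank (6+7)/2 = 6.5.
The 2 values of 104 occupy positions 10–11 → average rank (10+11)/2 = 10.5.
Group A values → pooled ranks: 109→8, 135→6.5, 135→6.5, 104→10.5, 152→4, 152→4
Rank sum = 8 + 6.5 + 6.5 + 10.5 + 4 + 4 = 39.5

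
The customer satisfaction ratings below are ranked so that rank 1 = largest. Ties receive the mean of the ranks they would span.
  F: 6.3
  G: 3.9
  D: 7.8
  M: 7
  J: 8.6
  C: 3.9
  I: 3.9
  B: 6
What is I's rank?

Sorted (descending): 8.6, 7.8, 7, 6.3, 6, 3.9, 3.9, 3.9
The 3 values of 3.9 occupy positions 6–8 → average rank 7.
I has value 3.9 → rank 7.

7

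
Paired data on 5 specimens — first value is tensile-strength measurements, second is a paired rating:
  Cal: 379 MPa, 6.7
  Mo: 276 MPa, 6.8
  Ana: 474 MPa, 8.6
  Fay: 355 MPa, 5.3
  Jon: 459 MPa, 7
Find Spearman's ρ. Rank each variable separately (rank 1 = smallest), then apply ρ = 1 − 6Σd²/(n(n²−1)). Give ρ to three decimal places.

Ranks of variable 1: 3, 1, 5, 2, 4
Ranks of variable 2: 2, 3, 5, 1, 4
d = r₁ − r₂: 1, -2, 0, 1, 0
d²: 1, 4, 0, 1, 0; Σd² = 6
ρ = 1 − 6·6/(5·24) = 1 − 36/120 = 0.700

0.700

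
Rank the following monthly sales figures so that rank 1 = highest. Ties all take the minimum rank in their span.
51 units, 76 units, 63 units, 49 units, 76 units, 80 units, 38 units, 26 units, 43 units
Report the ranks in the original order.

5, 2, 4, 6, 2, 1, 8, 9, 7

Sorted (descending): 80, 76, 76, 63, 51, 49, 43, 38, 26
The 2 values of 76 occupy positions 2–3 → each gets rank 2.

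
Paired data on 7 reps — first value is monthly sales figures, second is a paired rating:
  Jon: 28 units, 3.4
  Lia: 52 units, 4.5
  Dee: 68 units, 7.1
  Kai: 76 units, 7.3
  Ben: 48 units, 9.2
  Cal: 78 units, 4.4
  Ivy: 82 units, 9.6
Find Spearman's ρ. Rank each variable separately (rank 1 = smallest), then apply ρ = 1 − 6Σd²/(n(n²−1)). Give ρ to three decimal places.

0.429

Ranks of variable 1: 1, 3, 4, 5, 2, 6, 7
Ranks of variable 2: 1, 3, 4, 5, 6, 2, 7
d = r₁ − r₂: 0, 0, 0, 0, -4, 4, 0
d²: 0, 0, 0, 0, 16, 16, 0; Σd² = 32
ρ = 1 − 6·32/(7·48) = 1 − 192/336 = 0.429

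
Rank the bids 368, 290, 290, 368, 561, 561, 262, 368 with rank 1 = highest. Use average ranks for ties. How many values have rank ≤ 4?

Sorted (descending): 561, 561, 368, 368, 368, 290, 290, 262
The 2 values of 561 occupy positions 1–2 → average rank (1+2)/2 = 1.5.
The 3 values of 368 occupy positions 3–5 → average rank 4.
The 2 values of 290 occupy positions 6–7 → average rank (6+7)/2 = 6.5.
Ranks ≤ 4: {1.5, 1.5, 4, 4, 4} → 5 values.

5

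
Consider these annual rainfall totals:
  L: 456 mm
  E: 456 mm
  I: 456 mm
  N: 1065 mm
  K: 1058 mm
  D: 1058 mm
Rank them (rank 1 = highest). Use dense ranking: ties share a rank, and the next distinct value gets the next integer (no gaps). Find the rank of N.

Sorted (descending): 1065, 1058, 1058, 456, 456, 456
The 2 values of 1058 share dense rank 2.
The 3 values of 456 share dense rank 3.
Remaining distinct values take the next consecutive integers.
N has value 1065 mm → rank 1.

1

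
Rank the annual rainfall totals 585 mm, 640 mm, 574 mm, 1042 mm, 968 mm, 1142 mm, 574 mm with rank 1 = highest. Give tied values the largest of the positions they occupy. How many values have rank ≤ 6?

Sorted (descending): 1142, 1042, 968, 640, 585, 574, 574
The 2 values of 574 occupy positions 6–7 → each gets rank 7.
Ranks ≤ 6: {1, 2, 3, 4, 5} → 5 values.

5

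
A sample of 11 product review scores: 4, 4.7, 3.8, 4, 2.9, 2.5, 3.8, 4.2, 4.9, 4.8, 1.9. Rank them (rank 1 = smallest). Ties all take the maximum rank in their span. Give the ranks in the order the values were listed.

Sorted (ascending): 1.9, 2.5, 2.9, 3.8, 3.8, 4, 4, 4.2, 4.7, 4.8, 4.9
The 2 values of 3.8 occupy positions 4–5 → each gets rank 5.
The 2 values of 4 occupy positions 6–7 → each gets rank 7.

7, 9, 5, 7, 3, 2, 5, 8, 11, 10, 1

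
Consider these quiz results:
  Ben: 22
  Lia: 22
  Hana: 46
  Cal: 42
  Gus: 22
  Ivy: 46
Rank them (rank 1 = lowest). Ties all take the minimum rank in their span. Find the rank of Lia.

Sorted (ascending): 22, 22, 22, 42, 46, 46
The 3 values of 22 occupy positions 1–3 → each gets rank 1.
The 2 values of 46 occupy positions 5–6 → each gets rank 5.
Lia has value 22 → rank 1.

1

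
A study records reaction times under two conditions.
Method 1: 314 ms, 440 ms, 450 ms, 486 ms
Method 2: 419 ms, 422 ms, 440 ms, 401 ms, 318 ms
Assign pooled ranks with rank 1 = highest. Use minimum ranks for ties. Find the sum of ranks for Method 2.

Sorted (descending): 486, 450, 440, 440, 422, 419, 401, 318, 314
The 2 values of 440 occupy positions 3–4 → each gets rank 3.
Method 2 values → pooled ranks: 419→6, 422→5, 440→3, 401→7, 318→8
Rank sum = 6 + 5 + 3 + 7 + 8 = 29

29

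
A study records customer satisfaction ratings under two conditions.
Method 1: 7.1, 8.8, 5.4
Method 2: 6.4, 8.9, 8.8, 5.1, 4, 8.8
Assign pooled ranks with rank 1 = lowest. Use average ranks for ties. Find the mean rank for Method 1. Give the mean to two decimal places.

Sorted (ascending): 4, 5.1, 5.4, 6.4, 7.1, 8.8, 8.8, 8.8, 8.9
The 3 values of 8.8 occupy positions 6–8 → average rank 7.
Method 1 values → pooled ranks: 7.1→5, 8.8→7, 5.4→3
Mean rank = (5 + 7 + 3) / 3 = 5.00

5.00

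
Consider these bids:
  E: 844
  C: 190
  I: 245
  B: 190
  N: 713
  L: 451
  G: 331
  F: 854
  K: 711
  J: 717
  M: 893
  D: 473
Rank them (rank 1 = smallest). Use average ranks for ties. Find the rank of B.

Sorted (ascending): 190, 190, 245, 331, 451, 473, 711, 713, 717, 844, 854, 893
The 2 values of 190 occupy positions 1–2 → average rank (1+2)/2 = 1.5.
B has value 190 → rank 1.5.

1.5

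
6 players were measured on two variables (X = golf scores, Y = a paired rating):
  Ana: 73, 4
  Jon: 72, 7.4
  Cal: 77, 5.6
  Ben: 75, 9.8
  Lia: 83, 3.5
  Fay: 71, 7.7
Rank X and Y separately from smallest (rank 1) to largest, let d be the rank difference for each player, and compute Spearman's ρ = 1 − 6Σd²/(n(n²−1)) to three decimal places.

Ranks of variable 1: 3, 2, 5, 4, 6, 1
Ranks of variable 2: 2, 4, 3, 6, 1, 5
d = r₁ − r₂: 1, -2, 2, -2, 5, -4
d²: 1, 4, 4, 4, 25, 16; Σd² = 54
ρ = 1 − 6·54/(6·35) = 1 − 324/210 = -0.543

-0.543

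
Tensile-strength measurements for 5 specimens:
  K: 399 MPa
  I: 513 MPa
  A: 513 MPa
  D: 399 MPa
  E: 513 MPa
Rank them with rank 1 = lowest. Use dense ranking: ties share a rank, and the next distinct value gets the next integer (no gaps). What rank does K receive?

Sorted (ascending): 399, 399, 513, 513, 513
The 2 values of 399 share dense rank 1.
The 3 values of 513 share dense rank 2.
K has value 399 MPa → rank 1.

1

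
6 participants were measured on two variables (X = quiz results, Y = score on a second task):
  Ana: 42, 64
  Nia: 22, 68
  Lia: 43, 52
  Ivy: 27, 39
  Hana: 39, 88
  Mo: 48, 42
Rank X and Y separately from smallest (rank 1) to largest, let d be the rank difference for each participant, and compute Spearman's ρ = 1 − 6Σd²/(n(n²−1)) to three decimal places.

-0.314

Ranks of variable 1: 4, 1, 5, 2, 3, 6
Ranks of variable 2: 4, 5, 3, 1, 6, 2
d = r₁ − r₂: 0, -4, 2, 1, -3, 4
d²: 0, 16, 4, 1, 9, 16; Σd² = 46
ρ = 1 − 6·46/(6·35) = 1 − 276/210 = -0.314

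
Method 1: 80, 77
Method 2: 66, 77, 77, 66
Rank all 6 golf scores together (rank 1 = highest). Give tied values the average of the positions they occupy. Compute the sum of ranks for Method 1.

4

Sorted (descending): 80, 77, 77, 77, 66, 66
The 3 values of 77 occupy positions 2–4 → average rank 3.
The 2 values of 66 occupy positions 5–6 → average rank (5+6)/2 = 5.5.
Method 1 values → pooled ranks: 80→1, 77→3
Rank sum = 1 + 3 = 4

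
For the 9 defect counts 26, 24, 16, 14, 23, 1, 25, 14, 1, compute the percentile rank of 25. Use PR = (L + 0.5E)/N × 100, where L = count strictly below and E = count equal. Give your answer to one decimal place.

83.3

N = 9.
Strictly below 25: 7. Equal to 25: 1.
PR = (7 + 0.5·1)/9 × 100 = 83.3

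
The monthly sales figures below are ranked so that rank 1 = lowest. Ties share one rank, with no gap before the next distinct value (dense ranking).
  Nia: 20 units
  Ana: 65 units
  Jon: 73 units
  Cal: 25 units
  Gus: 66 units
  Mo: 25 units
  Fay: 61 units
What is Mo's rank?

Sorted (ascending): 20, 25, 25, 61, 65, 66, 73
The 2 values of 25 share dense rank 2.
Remaining distinct values take the next consecutive integers.
Mo has value 25 units → rank 2.

2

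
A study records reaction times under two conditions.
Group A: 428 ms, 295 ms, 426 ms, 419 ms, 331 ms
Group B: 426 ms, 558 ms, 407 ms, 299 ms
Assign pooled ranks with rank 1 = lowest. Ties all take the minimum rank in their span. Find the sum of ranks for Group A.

Sorted (ascending): 295, 299, 331, 407, 419, 426, 426, 428, 558
The 2 values of 426 occupy positions 6–7 → each gets rank 6.
Group A values → pooled ranks: 428→8, 295→1, 426→6, 419→5, 331→3
Rank sum = 8 + 1 + 6 + 5 + 3 = 23

23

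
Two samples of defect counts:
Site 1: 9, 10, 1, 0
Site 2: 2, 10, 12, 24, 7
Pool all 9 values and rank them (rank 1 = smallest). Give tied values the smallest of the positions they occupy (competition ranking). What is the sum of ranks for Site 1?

14

Sorted (ascending): 0, 1, 2, 7, 9, 10, 10, 12, 24
The 2 values of 10 occupy positions 6–7 → each gets rank 6.
Site 1 values → pooled ranks: 9→5, 10→6, 1→2, 0→1
Rank sum = 5 + 6 + 2 + 1 = 14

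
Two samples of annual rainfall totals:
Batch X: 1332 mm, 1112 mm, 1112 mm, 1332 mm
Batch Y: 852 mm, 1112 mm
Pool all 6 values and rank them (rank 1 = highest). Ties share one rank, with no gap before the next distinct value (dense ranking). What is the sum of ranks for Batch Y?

5

Sorted (descending): 1332, 1332, 1112, 1112, 1112, 852
The 2 values of 1332 share dense rank 1.
The 3 values of 1112 share dense rank 2.
Remaining distinct values take the next consecutive integers.
Batch Y values → pooled ranks: 852→3, 1112→2
Rank sum = 3 + 2 = 5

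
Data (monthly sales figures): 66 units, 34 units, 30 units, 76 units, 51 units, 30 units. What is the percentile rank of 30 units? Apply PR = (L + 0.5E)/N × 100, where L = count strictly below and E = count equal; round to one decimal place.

N = 6.
Strictly below 30: 0. Equal to 30: 2.
PR = (0 + 0.5·2)/6 × 100 = 16.7

16.7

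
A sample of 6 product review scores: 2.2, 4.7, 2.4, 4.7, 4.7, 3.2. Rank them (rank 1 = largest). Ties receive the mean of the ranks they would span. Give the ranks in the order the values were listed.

6, 2, 5, 2, 2, 4

Sorted (descending): 4.7, 4.7, 4.7, 3.2, 2.4, 2.2
The 3 values of 4.7 occupy positions 1–3 → average rank 2.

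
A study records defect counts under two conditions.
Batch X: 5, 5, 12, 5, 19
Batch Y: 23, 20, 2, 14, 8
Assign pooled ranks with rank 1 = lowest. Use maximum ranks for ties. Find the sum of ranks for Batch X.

26

Sorted (ascending): 2, 5, 5, 5, 8, 12, 14, 19, 20, 23
The 3 values of 5 occupy positions 2–4 → each gets rank 4.
Batch X values → pooled ranks: 5→4, 5→4, 12→6, 5→4, 19→8
Rank sum = 4 + 4 + 6 + 4 + 8 = 26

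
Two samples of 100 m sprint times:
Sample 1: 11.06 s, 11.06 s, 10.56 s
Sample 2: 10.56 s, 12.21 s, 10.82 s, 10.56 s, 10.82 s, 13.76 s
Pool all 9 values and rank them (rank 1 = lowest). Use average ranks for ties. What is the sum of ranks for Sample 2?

30

Sorted (ascending): 10.56, 10.56, 10.56, 10.82, 10.82, 11.06, 11.06, 12.21, 13.76
The 3 values of 10.56 occupy positions 1–3 → average rank 2.
The 2 values of 10.82 occupy positions 4–5 → average rank (4+5)/2 = 4.5.
The 2 values of 11.06 occupy positions 6–7 → average rank (6+7)/2 = 6.5.
Sample 2 values → pooled ranks: 10.56→2, 12.21→8, 10.82→4.5, 10.56→2, 10.82→4.5, 13.76→9
Rank sum = 2 + 8 + 4.5 + 2 + 4.5 + 9 = 30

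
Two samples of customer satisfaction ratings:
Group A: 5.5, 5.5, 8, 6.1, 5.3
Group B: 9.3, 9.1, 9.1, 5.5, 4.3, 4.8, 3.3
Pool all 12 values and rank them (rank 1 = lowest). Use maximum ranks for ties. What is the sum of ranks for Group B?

47

Sorted (ascending): 3.3, 4.3, 4.8, 5.3, 5.5, 5.5, 5.5, 6.1, 8, 9.1, 9.1, 9.3
The 3 values of 5.5 occupy positions 5–7 → each gets rank 7.
The 2 values of 9.1 occupy positions 10–11 → each gets rank 11.
Group B values → pooled ranks: 9.3→12, 9.1→11, 9.1→11, 5.5→7, 4.3→2, 4.8→3, 3.3→1
Rank sum = 12 + 11 + 11 + 7 + 2 + 3 + 1 = 47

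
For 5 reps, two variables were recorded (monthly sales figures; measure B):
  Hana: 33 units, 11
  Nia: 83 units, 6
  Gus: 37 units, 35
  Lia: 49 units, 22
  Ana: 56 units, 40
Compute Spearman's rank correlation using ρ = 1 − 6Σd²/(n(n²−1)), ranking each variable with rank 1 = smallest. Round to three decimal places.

Ranks of variable 1: 1, 5, 2, 3, 4
Ranks of variable 2: 2, 1, 4, 3, 5
d = r₁ − r₂: -1, 4, -2, 0, -1
d²: 1, 16, 4, 0, 1; Σd² = 22
ρ = 1 − 6·22/(5·24) = 1 − 132/120 = -0.100

-0.100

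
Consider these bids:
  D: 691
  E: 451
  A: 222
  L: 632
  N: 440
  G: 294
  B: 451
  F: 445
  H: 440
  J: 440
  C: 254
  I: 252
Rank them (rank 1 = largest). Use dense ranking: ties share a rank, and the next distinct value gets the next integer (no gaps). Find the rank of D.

Sorted (descending): 691, 632, 451, 451, 445, 440, 440, 440, 294, 254, 252, 222
The 2 values of 451 share dense rank 3.
The 3 values of 440 share dense rank 5.
Remaining distinct values take the next consecutive integers.
D has value 691 → rank 1.

1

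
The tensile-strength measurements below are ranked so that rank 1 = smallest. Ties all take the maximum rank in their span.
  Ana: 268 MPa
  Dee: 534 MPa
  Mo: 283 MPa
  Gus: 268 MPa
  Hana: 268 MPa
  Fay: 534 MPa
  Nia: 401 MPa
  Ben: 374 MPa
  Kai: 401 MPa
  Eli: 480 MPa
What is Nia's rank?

Sorted (ascending): 268, 268, 268, 283, 374, 401, 401, 480, 534, 534
The 3 values of 268 occupy positions 1–3 → each gets rank 3.
The 2 values of 401 occupy positions 6–7 → each gets rank 7.
The 2 values of 534 occupy positions 9–10 → each gets rank 10.
Nia has value 401 MPa → rank 7.

7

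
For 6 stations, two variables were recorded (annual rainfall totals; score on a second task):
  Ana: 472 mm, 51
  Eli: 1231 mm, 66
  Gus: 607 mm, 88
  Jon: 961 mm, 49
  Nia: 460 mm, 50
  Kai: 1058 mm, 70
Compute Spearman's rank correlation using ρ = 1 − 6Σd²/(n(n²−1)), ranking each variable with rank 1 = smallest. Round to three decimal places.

Ranks of variable 1: 2, 6, 3, 4, 1, 5
Ranks of variable 2: 3, 4, 6, 1, 2, 5
d = r₁ − r₂: -1, 2, -3, 3, -1, 0
d²: 1, 4, 9, 9, 1, 0; Σd² = 24
ρ = 1 − 6·24/(6·35) = 1 − 144/210 = 0.314

0.314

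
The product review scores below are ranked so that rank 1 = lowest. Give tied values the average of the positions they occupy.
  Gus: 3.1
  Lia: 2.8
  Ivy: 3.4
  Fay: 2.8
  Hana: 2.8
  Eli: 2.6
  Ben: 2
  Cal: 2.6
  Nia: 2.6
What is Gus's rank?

8

Sorted (ascending): 2, 2.6, 2.6, 2.6, 2.8, 2.8, 2.8, 3.1, 3.4
The 3 values of 2.6 occupy positions 2–4 → average rank 3.
The 3 values of 2.8 occupy positions 5–7 → average rank 6.
Gus has value 3.1 → rank 8.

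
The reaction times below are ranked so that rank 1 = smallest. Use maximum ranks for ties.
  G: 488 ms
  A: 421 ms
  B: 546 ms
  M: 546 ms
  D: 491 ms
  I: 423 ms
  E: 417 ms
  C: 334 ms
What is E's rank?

Sorted (ascending): 334, 417, 421, 423, 488, 491, 546, 546
The 2 values of 546 occupy positions 7–8 → each gets rank 8.
E has value 417 ms → rank 2.

2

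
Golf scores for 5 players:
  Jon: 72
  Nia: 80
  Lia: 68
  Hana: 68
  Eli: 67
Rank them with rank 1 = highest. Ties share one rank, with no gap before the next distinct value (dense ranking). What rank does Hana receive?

Sorted (descending): 80, 72, 68, 68, 67
The 2 values of 68 share dense rank 3.
Remaining distinct values take the next consecutive integers.
Hana has value 68 → rank 3.

3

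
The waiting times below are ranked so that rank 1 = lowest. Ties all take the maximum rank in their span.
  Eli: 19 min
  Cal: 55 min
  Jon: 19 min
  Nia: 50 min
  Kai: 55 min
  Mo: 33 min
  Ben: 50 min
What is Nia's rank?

Sorted (ascending): 19, 19, 33, 50, 50, 55, 55
The 2 values of 19 occupy positions 1–2 → each gets rank 2.
The 2 values of 50 occupy positions 4–5 → each gets rank 5.
The 2 values of 55 occupy positions 6–7 → each gets rank 7.
Nia has value 50 min → rank 5.

5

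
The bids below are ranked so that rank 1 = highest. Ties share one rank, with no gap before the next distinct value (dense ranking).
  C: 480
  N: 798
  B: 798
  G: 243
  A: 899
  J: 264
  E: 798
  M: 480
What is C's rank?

Sorted (descending): 899, 798, 798, 798, 480, 480, 264, 243
The 3 values of 798 share dense rank 2.
The 2 values of 480 share dense rank 3.
Remaining distinct values take the next consecutive integers.
C has value 480 → rank 3.

3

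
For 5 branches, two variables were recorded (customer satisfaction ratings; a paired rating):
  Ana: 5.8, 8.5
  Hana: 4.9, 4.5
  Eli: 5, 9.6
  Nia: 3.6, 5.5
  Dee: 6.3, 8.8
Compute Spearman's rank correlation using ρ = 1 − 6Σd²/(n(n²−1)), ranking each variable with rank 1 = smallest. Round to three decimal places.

Ranks of variable 1: 4, 2, 3, 1, 5
Ranks of variable 2: 3, 1, 5, 2, 4
d = r₁ − r₂: 1, 1, -2, -1, 1
d²: 1, 1, 4, 1, 1; Σd² = 8
ρ = 1 − 6·8/(5·24) = 1 − 48/120 = 0.600

0.600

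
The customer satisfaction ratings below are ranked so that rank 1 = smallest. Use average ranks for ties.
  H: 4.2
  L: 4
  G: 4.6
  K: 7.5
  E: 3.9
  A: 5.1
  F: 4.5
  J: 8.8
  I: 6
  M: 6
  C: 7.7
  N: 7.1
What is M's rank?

Sorted (ascending): 3.9, 4, 4.2, 4.5, 4.6, 5.1, 6, 6, 7.1, 7.5, 7.7, 8.8
The 2 values of 6 occupy positions 7–8 → average rank (7+8)/2 = 7.5.
M has value 6 → rank 7.5.

7.5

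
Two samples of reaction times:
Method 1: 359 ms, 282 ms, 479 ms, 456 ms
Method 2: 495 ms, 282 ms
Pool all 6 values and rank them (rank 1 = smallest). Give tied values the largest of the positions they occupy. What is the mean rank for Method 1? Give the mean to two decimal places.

3.50

Sorted (ascending): 282, 282, 359, 456, 479, 495
The 2 values of 282 occupy positions 1–2 → each gets rank 2.
Method 1 values → pooled ranks: 359→3, 282→2, 479→5, 456→4
Mean rank = (3 + 2 + 5 + 4) / 4 = 3.50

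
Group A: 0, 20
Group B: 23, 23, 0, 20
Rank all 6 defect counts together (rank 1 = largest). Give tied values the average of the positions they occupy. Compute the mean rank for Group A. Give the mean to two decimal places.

4.50

Sorted (descending): 23, 23, 20, 20, 0, 0
The 2 values of 23 occupy positions 1–2 → average rank (1+2)/2 = 1.5.
The 2 values of 20 occupy positions 3–4 → average rank (3+4)/2 = 3.5.
The 2 values of 0 occupy positions 5–6 → average rank (5+6)/2 = 5.5.
Group A values → pooled ranks: 0→5.5, 20→3.5
Mean rank = (5.5 + 3.5) / 2 = 4.50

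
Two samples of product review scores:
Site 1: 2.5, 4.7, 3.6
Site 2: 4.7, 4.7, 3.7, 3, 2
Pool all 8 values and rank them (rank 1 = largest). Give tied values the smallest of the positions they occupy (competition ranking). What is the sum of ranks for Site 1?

13

Sorted (descending): 4.7, 4.7, 4.7, 3.7, 3.6, 3, 2.5, 2
The 3 values of 4.7 occupy positions 1–3 → each gets rank 1.
Site 1 values → pooled ranks: 2.5→7, 4.7→1, 3.6→5
Rank sum = 7 + 1 + 5 = 13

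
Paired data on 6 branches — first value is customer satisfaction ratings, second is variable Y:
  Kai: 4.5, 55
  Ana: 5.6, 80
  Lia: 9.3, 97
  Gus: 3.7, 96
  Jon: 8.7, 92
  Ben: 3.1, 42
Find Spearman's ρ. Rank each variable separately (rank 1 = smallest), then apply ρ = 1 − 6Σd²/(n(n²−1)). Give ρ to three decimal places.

0.657

Ranks of variable 1: 3, 4, 6, 2, 5, 1
Ranks of variable 2: 2, 3, 6, 5, 4, 1
d = r₁ − r₂: 1, 1, 0, -3, 1, 0
d²: 1, 1, 0, 9, 1, 0; Σd² = 12
ρ = 1 − 6·12/(6·35) = 1 − 72/210 = 0.657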